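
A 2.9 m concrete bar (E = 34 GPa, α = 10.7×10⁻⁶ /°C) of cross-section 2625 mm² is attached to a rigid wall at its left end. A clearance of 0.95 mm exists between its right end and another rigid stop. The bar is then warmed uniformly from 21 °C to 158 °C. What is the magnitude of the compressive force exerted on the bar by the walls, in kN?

If the wall were absent the bar would grow by αΔT L = 10.7×10⁻⁶ × 137 × 2900 = 4.251 mm.
After closing the 0.95 mm clearance, 4.251 − 0.95 = 3.301 mm of expansion remains to be suppressed by the wall.
So σ = E(δ_free − g)/L = 34×10³ × 3.301/2900 = 38.7 MPa.
P = σA = 38.7 × 2625 = 101.6 kN.

P ≈ 102 kN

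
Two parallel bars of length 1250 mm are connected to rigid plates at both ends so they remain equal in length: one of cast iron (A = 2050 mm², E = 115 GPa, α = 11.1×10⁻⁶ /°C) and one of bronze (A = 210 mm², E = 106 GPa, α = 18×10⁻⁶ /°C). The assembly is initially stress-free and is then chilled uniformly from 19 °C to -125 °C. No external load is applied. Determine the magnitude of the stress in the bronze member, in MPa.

σ ≈ 96.2 MPa (tensile)

The bronze has the larger α, so on cooling it would change length more than the cast iron if both were free. The rigid plates force a common final length, so the bronze is put into tension and the cast iron into compression, with equal and opposite forces P (no external load).
Equating the net (thermal + elastic) strains gives |α₁ − α₂|·ΔT = P·[1/(A₁E₁) + 1/(A₂E₂)].
|α₁ − α₂|·ΔT = 6.9×10⁻⁶ × 144 = 0.0009936.
1/(A₁E₁) + 1/(A₂E₂) = 1/(2050×115×10³) + 1/(210×106×10³) = 4.917×10⁻⁸ N⁻¹.
So P = 0.0009936 / 4.917×10⁻⁸ = 20.21 kN.
σ_{bronze} = P/A₂ = 20210/210 = 96.23 MPa, tensile.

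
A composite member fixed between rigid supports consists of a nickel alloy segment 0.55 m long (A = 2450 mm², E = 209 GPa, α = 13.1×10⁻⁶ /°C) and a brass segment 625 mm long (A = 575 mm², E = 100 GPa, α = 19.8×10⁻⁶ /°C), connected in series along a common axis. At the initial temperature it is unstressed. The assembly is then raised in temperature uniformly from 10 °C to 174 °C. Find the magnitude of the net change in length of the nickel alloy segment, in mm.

If the supports were absent, the total length change would be Σ αᵢΔT Lᵢ = 13.1×10⁻⁶×164×550 + 19.8×10⁻⁶×164×625 = 3.211 mm.
Since the ends are fixed, an axial force P builds up, equal in every segment, with P · Σ Lᵢ/(AᵢEᵢ) = δ_free.
The series flexibility is Σ Lᵢ/(AᵢEᵢ) = 550/(2450×209×10³) + 625/(575×100×10³) = 1.194×10⁻⁵ mm/N.
P = 3.211 / 1.194×10⁻⁵ = 268900 N = 268.9 kN, compressive.
For the nickel alloy segment, free thermal change = 13.1×10⁻⁶×164×550 = 1.182 mm and elastic change from P = 268900×550/(2450×209×10³) = 0.2888 mm; these oppose, so the net change is 0.893 mm (segment lengthens).

|ΔL| ≈ 0.893 mm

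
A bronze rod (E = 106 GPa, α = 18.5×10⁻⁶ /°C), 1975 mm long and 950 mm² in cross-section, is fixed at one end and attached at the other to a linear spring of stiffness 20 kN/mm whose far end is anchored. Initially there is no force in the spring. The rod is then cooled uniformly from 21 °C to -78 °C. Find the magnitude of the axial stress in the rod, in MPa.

σ ≈ 54.7 MPa (tensile)

If the spring were absent the rod would shorten by αΔT L = 18.5×10⁻⁶ × 99 × 1975 = 3.617 mm.
Let P be the tensile force in the spring. The rod extends elastically by PL/(AE) and the spring stretches by P/k; together these equal δ_free.
P [ L/(AE) + 1/k ] = δ_free → P [ 1975/(950×106×10³) + 1/(20×10³) ] = 3.617.
P = 3.617 / 6.961×10⁻⁵ = 51960 N.
σ = P/A = 51960/950 = 54.7 MPa.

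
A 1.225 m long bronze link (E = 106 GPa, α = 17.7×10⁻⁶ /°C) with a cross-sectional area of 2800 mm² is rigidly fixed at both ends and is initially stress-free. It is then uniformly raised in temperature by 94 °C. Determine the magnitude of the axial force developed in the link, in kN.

P ≈ 494 kN (compressive)

With zero net strain, σ = E·αΔT = 106 GPa × 17.7×10⁻⁶ × 94 = 176.4 MPa.
P = AEαΔT = 2800 × 106×10³ × 17.7×10⁻⁶ × 94 = 493.8 kN (compressive).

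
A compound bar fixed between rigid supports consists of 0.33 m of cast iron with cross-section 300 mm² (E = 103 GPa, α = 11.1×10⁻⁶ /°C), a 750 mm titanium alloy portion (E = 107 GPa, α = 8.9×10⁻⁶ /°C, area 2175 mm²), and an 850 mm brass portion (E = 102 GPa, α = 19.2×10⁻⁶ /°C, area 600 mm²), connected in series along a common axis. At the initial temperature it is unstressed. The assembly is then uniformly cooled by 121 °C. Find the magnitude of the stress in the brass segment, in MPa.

σ ≈ 193 MPa (tensile)

If the supports were absent, the total length change would be Σ αᵢΔT Lᵢ = 11.1×10⁻⁶×121×330 + 8.9×10⁻⁶×121×750 + 19.2×10⁻⁶×121×850 = 3.226 mm.
The rigid supports impose zero overall length change; the single axial force P common to all segments must satisfy P Σ Lᵢ/(AᵢEᵢ) = δ_free.
Σ Lᵢ/(AᵢEᵢ) = 330/(300×103×10³) + 750/(2175×107×10³) + 850/(600×102×10³) = 2.779×10⁻⁵ mm/N.
Hence P = δ_free / Σ(L/AE) = 3.226/2.779×10⁻⁵ = 116.1 kN (tensile).
σ_{brass} = P / A = 116100 / 600 = 193.4 MPa.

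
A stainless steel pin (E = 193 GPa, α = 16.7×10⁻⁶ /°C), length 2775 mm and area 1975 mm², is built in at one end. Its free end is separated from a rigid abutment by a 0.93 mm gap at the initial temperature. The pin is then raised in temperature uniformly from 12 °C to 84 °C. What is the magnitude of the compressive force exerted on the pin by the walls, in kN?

If the wall were absent the pin would grow by αΔT L = 16.7×10⁻⁶ × 72 × 2775 = 3.337 mm.
After closing the 0.93 mm clearance, 3.337 − 0.93 = 2.407 mm of expansion remains to be suppressed by the wall.
So σ = E(δ_free − g)/L = 193×10³ × 2.407/2775 = 167.4 MPa.
P = σA = 167.4 × 1975 = 330.6 kN.

P ≈ 331 kN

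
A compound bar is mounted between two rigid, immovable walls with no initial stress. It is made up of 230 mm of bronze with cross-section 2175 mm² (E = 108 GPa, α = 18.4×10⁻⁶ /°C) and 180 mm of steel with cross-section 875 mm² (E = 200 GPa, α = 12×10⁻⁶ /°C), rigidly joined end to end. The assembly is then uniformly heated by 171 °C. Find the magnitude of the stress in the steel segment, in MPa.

σ ≈ 622 MPa (compressive)

Free thermal expansion of the whole bar: Σ αᵢΔT Lᵢ = 18.4×10⁻⁶×171×230 + 12×10⁻⁶×171×180 = 1.093 mm.
The walls prevent any net length change, so an axial force P (same in every segment) develops. Compatibility: P · Σ Lᵢ/(AᵢEᵢ) = δ_free.
Σ Lᵢ/(AᵢEᵢ) = 230/(2175×108×10³) + 180/(875×200×10³) = 2.008×10⁻⁶ mm/N.
P = 1.093 / 2.008×10⁻⁶ = 544400 N = 544.4 kN, compressive.
σ_{steel} = P / A = 544400 / 875 = 622.2 MPa.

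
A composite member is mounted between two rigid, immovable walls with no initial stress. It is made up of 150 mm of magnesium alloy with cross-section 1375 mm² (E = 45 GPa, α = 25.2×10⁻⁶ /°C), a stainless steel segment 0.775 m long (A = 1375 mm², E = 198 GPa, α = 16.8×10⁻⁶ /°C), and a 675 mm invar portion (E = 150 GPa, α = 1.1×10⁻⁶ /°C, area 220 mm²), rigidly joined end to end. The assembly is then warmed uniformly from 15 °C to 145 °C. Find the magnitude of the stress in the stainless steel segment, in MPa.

σ ≈ 64.5 MPa (compressive)

If the supports were absent, the total length change would be Σ αᵢΔT Lᵢ = 25.2×10⁻⁶×130×150 + 16.8×10⁻⁶×130×775 + 1.1×10⁻⁶×130×675 = 2.281 mm.
The walls prevent any net length change, so an axial force P (same in every segment) develops. Compatibility: P · Σ Lᵢ/(AᵢEᵢ) = δ_free.
Σ Lᵢ/(AᵢEᵢ) = 150/(1375×45×10³) + 775/(1375×198×10³) + 675/(220×150×10³) = 2.573×10⁻⁵ mm/N.
P = 2.281 / 2.573×10⁻⁵ = 88650 N = 88.65 kN, compressive.
σ_{stainless steel} = P / A = 88650 / 1375 = 64.47 MPa.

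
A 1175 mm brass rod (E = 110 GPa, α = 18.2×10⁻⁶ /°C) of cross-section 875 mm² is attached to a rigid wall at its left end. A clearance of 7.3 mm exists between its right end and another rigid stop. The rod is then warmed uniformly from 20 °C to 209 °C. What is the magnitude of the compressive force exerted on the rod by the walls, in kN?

P ≈ 0 kN

Free thermal elongation = αΔT L = 18.2×10⁻⁶ × 189 × 1175 = 4.042 mm.
Since δ_free = 4.04 mm is less than the 7.3 mm gap, the rod never touches the wall. No axial force develops.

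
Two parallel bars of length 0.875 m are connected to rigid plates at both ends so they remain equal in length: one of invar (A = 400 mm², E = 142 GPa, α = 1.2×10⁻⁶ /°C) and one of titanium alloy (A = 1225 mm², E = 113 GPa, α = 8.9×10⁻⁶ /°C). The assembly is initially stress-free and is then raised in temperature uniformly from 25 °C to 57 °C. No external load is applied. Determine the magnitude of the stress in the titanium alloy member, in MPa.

σ ≈ 8.1 MPa (compressive)

Both members must finish at the same length. With the larger α, the titanium alloy tends to over-expand; the plates restrain it, putting the titanium alloy in compression and the invar in tension. With no external load the two internal forces are equal and opposite, magnitude P.
Compatibility of the two members (thermal + elastic change equal): (α₁ − α₂)ΔT = P·[1/(A₁E₁) + 1/(A₂E₂)].
|α₁ − α₂|·ΔT = 7.7×10⁻⁶ × 32 = 0.0002464.
1/(A₁E₁) + 1/(A₂E₂) = 1/(400×142×10³) + 1/(1225×113×10³) = 2.483×10⁻⁸ N⁻¹.
P = 0.0002464 / 2.483×10⁻⁸ = 9924 N = 9.924 kN.
σ_{titanium alloy} = P/A₂ = 9924/1225 = 8.101 MPa, compressive.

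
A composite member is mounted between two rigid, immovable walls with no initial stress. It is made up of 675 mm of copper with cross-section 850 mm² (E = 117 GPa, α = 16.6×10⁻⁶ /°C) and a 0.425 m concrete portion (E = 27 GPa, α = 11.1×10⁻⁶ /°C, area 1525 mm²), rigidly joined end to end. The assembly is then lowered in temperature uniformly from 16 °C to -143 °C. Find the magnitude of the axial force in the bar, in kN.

With the walls removed the bar would change length by δ_free = Σ αᵢΔT Lᵢ = 16.6×10⁻⁶×159×675 + 11.1×10⁻⁶×159×425 = 2.532 mm.
The walls prevent any net length change, so an axial force P (same in every segment) develops. Compatibility: P · Σ Lᵢ/(AᵢEᵢ) = δ_free.
Σ Lᵢ/(AᵢEᵢ) = 675/(850×117×10³) + 425/(1525×27×10³) = 1.711×10⁻⁵ mm/N.
P = 2.532 / 1.711×10⁻⁵ = 148000 N = 148 kN, tensile.

P ≈ 148 kN (tensile)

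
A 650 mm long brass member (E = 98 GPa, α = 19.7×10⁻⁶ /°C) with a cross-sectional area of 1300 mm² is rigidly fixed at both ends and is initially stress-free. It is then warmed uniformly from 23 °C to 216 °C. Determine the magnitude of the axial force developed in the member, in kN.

P ≈ 484 kN (compressive)

Full restraint means ε = 0, so the stress is σ = EαΔT = 98×10³ × 19.7×10⁻⁶ × 193 = 372.6 MPa.
Then P = σA = 372.6 × 1300 mm² = 484.4 kN, compressive.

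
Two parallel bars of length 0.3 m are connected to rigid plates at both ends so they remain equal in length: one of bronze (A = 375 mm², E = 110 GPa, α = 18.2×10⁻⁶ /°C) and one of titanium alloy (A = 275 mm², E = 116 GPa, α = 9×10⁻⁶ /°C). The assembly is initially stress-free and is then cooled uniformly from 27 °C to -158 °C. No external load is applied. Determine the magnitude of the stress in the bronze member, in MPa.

σ ≈ 81.6 MPa (tensile)

Equilibrium of a rigid end plate with no external load gives equal and opposite internal forces ±P in the two members. Since α_{bronze} > α_{titanium alloy}, cooling drives the bronze into tension and the titanium alloy into compression.
Setting the final lengths equal and cancelling L: (α₁ − α₂)ΔT = P/(A₁E₁) + P/(A₂E₂).
|α₁ − α₂|·ΔT = 9.2×10⁻⁶ × 185 = 0.001702.
1/(A₁E₁) + 1/(A₂E₂) = 1/(375×110×10³) + 1/(275×116×10³) = 5.559×10⁻⁸ N⁻¹.
P = 0.001702 / 5.559×10⁻⁸ = 30620 N = 30.62 kN.
σ_{bronze} = P/A₁ = 30620/375 = 81.64 MPa, tensile.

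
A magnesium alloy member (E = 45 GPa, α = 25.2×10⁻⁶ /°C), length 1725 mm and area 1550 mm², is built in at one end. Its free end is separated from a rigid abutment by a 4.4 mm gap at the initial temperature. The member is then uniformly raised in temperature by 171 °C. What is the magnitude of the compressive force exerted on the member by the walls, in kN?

If the wall were absent the member would grow by αΔT L = 25.2×10⁻⁶ × 171 × 1725 = 7.433 mm.
After closing the 4.4 mm clearance, 7.433 − 4.4 = 3.033 mm of expansion remains to be suppressed by the wall.
So σ = E(δ_free − g)/L = 45×10³ × 3.033/1725 = 79.13 MPa.
P = σA = 79.13 × 1550 = 122.7 kN.

P ≈ 123 kN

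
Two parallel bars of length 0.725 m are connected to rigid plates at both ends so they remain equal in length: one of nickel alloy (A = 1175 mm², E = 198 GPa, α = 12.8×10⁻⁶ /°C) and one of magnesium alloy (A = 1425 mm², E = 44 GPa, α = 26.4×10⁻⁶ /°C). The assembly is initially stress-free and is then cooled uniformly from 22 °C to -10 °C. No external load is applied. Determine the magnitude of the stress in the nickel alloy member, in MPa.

The magnesium alloy has the larger α, so on cooling it would change length more than the nickel alloy if both were free. The rigid plates force a common final length, so the magnesium alloy is put into tension and the nickel alloy into compression, with equal and opposite forces P (no external load).
Setting the final lengths equal and cancelling L: (α₁ − α₂)ΔT = P/(A₁E₁) + P/(A₂E₂).
|α₁ − α₂|·ΔT = 13.6×10⁻⁶ × 32 = 0.0004352.
1/(A₁E₁) + 1/(A₂E₂) = 1/(1175×198×10³) + 1/(1425×44×10³) = 2.025×10⁻⁸ N⁻¹.
So P = 0.0004352 / 2.025×10⁻⁸ = 21.49 kN.
σ_{nickel alloy} = P/A₁ = 21490/1175 = 18.29 MPa, compressive.

σ ≈ 18.3 MPa (compressive)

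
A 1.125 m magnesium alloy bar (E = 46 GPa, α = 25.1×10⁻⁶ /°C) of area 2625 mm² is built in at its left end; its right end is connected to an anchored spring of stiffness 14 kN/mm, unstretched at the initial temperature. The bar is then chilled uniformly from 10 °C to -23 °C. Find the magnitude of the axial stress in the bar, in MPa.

Free thermal contraction: δ_free = αΔT L = 25.1×10⁻⁶ × 33 × 1125 = 0.9318 mm.
Let P be the tensile force in the spring. The bar extends elastically by PL/(AE) and the spring stretches by P/k; together these equal δ_free.
So P = δ_free / [L/(AE) + 1/k] = 0.9318 / [ 1125/(2625×46×10³) + 1/(14×10³) ].
P = 0.9318 / 8.075×10⁻⁵ = 11540 N.
σ = P/A = 11540/2625 = 4.396 MPa.

σ ≈ 4.4 MPa (tensile)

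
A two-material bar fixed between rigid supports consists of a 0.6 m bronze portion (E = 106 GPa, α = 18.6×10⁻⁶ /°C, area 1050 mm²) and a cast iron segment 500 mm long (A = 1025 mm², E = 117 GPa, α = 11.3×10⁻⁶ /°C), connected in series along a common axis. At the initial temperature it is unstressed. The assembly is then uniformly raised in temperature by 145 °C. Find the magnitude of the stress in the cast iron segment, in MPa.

σ ≈ 249 MPa (compressive)

Free thermal expansion of the whole bar: Σ αᵢΔT Lᵢ = 18.6×10⁻⁶×145×600 + 11.3×10⁻⁶×145×500 = 2.437 mm.
Since the ends are fixed, an axial force P builds up, equal in every segment, with P · Σ Lᵢ/(AᵢEᵢ) = δ_free.
Σ Lᵢ/(AᵢEᵢ) = 600/(1050×106×10³) + 500/(1025×117×10³) = 9.56×10⁻⁶ mm/N.
Hence P = δ_free / Σ(L/AE) = 2.437/9.56×10⁻⁶ = 255 kN (compressive).
σ_{cast iron} = P / A = 255000 / 1025 = 248.7 MPa.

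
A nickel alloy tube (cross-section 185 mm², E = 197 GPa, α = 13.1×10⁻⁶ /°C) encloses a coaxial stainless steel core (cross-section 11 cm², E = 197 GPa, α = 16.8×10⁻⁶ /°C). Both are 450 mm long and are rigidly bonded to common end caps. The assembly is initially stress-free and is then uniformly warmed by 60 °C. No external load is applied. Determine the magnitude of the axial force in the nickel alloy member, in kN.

Equilibrium of a rigid end plate with no external load gives equal and opposite internal forces ±P in the two members. Since α_{stainless steel} > α_{nickel alloy}, heating drives the stainless steel into compression and the nickel alloy into tension.
Setting the final lengths equal and cancelling L: (α₁ − α₂)ΔT = P/(A₁E₁) + P/(A₂E₂).
|α₁ − α₂|·ΔT = 3.7×10⁻⁶ × 60 = 0.000222.
1/(A₁E₁) + 1/(A₂E₂) = 1/(185×197×10³) + 1/(1100×197×10³) = 3.205×10⁻⁸ N⁻¹.
P = 0.000222 / 3.205×10⁻⁸ = 6926 N = 6.926 kN.

P ≈ 6.93 kN (tensile in the nickel alloy)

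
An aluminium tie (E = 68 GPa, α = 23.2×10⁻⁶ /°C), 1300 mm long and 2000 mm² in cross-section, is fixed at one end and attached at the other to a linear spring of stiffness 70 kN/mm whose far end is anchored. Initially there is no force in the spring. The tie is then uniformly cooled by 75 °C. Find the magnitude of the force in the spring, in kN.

The unrestrained thermal change is αΔT L = 23.2×10⁻⁶ × 75 × 1300 = 2.262 mm.
Let P be the tensile force in the spring. The tie extends elastically by PL/(AE) and the spring stretches by P/k; together these equal δ_free.
P [ L/(AE) + 1/k ] = δ_free → P [ 1300/(2000×68×10³) + 1/(70×10³) ] = 2.262.
P = 2.262 / 2.384×10⁻⁵ = 94860 N.

P ≈ 94.9 kN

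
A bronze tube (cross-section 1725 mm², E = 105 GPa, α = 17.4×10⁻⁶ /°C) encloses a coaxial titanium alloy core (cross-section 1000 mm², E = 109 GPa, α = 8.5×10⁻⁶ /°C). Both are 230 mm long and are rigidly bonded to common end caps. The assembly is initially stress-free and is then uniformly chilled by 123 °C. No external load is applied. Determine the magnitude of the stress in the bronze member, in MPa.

σ ≈ 43.2 MPa (tensile)

The bronze has the larger α, so on cooling it would change length more than the titanium alloy if both were free. The rigid plates force a common final length, so the bronze is put into tension and the titanium alloy into compression, with equal and opposite forces P (no external load).
Setting the final lengths equal and cancelling L: (α₁ − α₂)ΔT = P/(A₁E₁) + P/(A₂E₂).
|α₁ − α₂|·ΔT = 8.9×10⁻⁶ × 123 = 0.001095.
1/(A₁E₁) + 1/(A₂E₂) = 1/(1725×105×10³) + 1/(1000×109×10³) = 1.47×10⁻⁸ N⁻¹.
So P = 0.001095 / 1.47×10⁻⁸ = 74.49 kN.
σ_{bronze} = P/A₁ = 74490/1725 = 43.18 MPa, tensile.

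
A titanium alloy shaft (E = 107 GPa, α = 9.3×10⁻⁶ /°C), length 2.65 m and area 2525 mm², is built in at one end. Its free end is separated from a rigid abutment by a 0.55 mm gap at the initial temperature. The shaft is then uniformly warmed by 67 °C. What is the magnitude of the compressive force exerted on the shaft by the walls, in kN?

Free thermal elongation = αΔT L = 9.3×10⁻⁶ × 67 × 2650 = 1.651 mm.
This exceeds the 0.55 mm gap, so the wall pushes back. The portion of expansion that must be recovered elastically is δ_free − gap = 1.651 − 0.55 = 1.101 mm.
Compatibility: PL/(AE) = 1.101 mm, so σ = P/A = E × (1.101/2650) = 44.46 MPa.
P = σA = 44.46 × 2525 = 112.3 kN.

P ≈ 112 kN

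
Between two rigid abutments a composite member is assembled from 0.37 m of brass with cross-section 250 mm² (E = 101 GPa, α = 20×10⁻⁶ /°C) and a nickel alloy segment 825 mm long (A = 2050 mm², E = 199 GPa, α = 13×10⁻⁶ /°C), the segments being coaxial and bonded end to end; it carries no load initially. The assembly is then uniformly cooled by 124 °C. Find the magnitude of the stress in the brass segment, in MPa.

σ ≈ 539 MPa (tensile)

With the walls removed the bar would change length by δ_free = Σ αᵢΔT Lᵢ = 20×10⁻⁶×124×370 + 13×10⁻⁶×124×825 = 2.247 mm.
Since the ends are fixed, an axial force P builds up, equal in every segment, with P · Σ Lᵢ/(AᵢEᵢ) = δ_free.
Σ Lᵢ/(AᵢEᵢ) = 370/(250×101×10³) + 825/(2050×199×10³) = 1.668×10⁻⁵ mm/N.
P = 2.247 / 1.668×10⁻⁵ = 134800 N = 134.8 kN, tensile.
σ_{brass} = P / A = 134800 / 250 = 539.1 MPa.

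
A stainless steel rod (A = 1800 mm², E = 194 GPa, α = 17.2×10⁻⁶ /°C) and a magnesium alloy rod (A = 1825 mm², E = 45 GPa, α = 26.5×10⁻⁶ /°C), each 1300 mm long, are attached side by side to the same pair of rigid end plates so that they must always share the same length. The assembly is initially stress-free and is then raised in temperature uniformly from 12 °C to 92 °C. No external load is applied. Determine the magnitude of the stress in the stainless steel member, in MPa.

Equilibrium of a rigid end plate with no external load gives equal and opposite internal forces ±P in the two members. Since α_{magnesium alloy} > α_{stainless steel}, heating drives the magnesium alloy into compression and the stainless steel into tension.
Compatibility of the two members (thermal + elastic change equal): (α₁ − α₂)ΔT = P·[1/(A₁E₁) + 1/(A₂E₂)].
|α₁ − α₂|·ΔT = 9.3×10⁻⁶ × 80 = 0.000744.
1/(A₁E₁) + 1/(A₂E₂) = 1/(1800×194×10³) + 1/(1825×45×10³) = 1.504×10⁻⁸ N⁻¹.
P = 0.000744 / 1.504×10⁻⁸ = 49470 N = 49.47 kN.
σ_{stainless steel} = P/A₁ = 49470/1800 = 27.48 MPa, tensile.

σ ≈ 27.5 MPa (tensile)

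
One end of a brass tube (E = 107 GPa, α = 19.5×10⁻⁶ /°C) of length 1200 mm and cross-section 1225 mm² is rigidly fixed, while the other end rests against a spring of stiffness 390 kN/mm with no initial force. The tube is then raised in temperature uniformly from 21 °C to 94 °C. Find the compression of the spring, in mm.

δ ≈ 0.374 mm

Free thermal expansion: δ_free = αΔT L = 19.5×10⁻⁶ × 73 × 1200 = 1.708 mm.
Let P be the compressive force at the spring. The tube shortens elastically by PL/(AE) and the spring compresses by P/k; together these equal δ_free.
So P = δ_free / [L/(AE) + 1/k] = 1.708 / [ 1200/(1225×107×10³) + 1/(390×10³) ].
P = 1.708 / 1.172×10⁻⁵ = 145800 N.
Spring compression = P/k = 145800/(390×10³) = 0.3737 mm.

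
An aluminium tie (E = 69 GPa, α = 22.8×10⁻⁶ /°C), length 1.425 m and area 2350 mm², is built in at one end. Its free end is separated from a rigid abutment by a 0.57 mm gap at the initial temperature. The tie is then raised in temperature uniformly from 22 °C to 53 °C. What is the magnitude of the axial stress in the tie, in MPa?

Free thermal elongation = αΔT L = 22.8×10⁻⁶ × 31 × 1425 = 1.007 mm.
After closing the 0.57 mm clearance, 1.007 − 0.57 = 0.4372 mm of expansion remains to be suppressed by the wall.
So σ = E(δ_free − g)/L = 69×10³ × 0.4372/1425 = 21.17 MPa.

σ ≈ 21.2 MPa (compressive)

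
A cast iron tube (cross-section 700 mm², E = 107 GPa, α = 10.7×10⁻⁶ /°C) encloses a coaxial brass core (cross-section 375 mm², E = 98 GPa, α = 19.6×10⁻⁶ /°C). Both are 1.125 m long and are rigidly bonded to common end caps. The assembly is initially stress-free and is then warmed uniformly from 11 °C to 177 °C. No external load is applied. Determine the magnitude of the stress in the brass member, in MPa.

σ ≈ 97.1 MPa (compressive)

Equilibrium of a rigid end plate with no external load gives equal and opposite internal forces ±P in the two members. Since α_{brass} > α_{cast iron}, heating drives the brass into compression and the cast iron into tension.
Compatibility of the two members (thermal + elastic change equal): (α₁ − α₂)ΔT = P·[1/(A₁E₁) + 1/(A₂E₂)].
|α₁ − α₂|·ΔT = 8.9×10⁻⁶ × 166 = 0.001477.
1/(A₁E₁) + 1/(A₂E₂) = 1/(700×107×10³) + 1/(375×98×10³) = 4.056×10⁻⁸ N⁻¹.
P = 0.001477 / 4.056×10⁻⁸ = 36420 N = 36.42 kN.
σ_{brass} = P/A₂ = 36420/375 = 97.13 MPa, compressive.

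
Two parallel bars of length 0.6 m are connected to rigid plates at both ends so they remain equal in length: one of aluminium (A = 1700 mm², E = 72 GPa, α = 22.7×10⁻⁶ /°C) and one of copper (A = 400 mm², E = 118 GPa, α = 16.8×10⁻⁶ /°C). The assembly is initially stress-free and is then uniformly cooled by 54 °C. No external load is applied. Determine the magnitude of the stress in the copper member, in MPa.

σ ≈ 27.1 MPa (compressive)

The aluminium has the larger α, so on cooling it would change length more than the copper if both were free. The rigid plates force a common final length, so the aluminium is put into tension and the copper into compression, with equal and opposite forces P (no external load).
Setting the final lengths equal and cancelling L: (α₁ − α₂)ΔT = P/(A₁E₁) + P/(A₂E₂).
|α₁ − α₂|·ΔT = 5.9×10⁻⁶ × 54 = 0.0003186.
1/(A₁E₁) + 1/(A₂E₂) = 1/(1700×72×10³) + 1/(400×118×10³) = 2.936×10⁻⁸ N⁻¹.
So P = 0.0003186 / 2.936×10⁻⁸ = 10.85 kN.
σ_{copper} = P/A₂ = 10850/400 = 27.13 MPa, compressive.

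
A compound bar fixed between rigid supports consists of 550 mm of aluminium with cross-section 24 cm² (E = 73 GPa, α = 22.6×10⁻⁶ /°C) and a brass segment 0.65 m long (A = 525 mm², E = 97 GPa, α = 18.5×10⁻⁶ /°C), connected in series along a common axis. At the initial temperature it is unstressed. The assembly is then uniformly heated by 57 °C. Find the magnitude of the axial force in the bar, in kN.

Free thermal expansion of the whole bar: Σ αᵢΔT Lᵢ = 22.6×10⁻⁶×57×550 + 18.5×10⁻⁶×57×650 = 1.394 mm.
The walls prevent any net length change, so an axial force P (same in every segment) develops. Compatibility: P · Σ Lᵢ/(AᵢEᵢ) = δ_free.
The series flexibility is Σ Lᵢ/(AᵢEᵢ) = 550/(2400×73×10³) + 650/(525×97×10³) = 1.59×10⁻⁵ mm/N.
P = 1.394 / 1.59×10⁻⁵ = 87650 N = 87.65 kN, compressive.

P ≈ 87.7 kN (compressive)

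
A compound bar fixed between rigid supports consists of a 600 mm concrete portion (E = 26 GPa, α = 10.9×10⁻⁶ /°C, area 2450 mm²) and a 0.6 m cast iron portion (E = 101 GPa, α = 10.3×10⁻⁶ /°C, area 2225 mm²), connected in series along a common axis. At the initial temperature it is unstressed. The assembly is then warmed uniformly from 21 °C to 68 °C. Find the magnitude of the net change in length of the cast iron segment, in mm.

If the supports were absent, the total length change would be Σ αᵢΔT Lᵢ = 10.9×10⁻⁶×47×600 + 10.3×10⁻⁶×47×600 = 0.5978 mm.
Since the ends are fixed, an axial force P builds up, equal in every segment, with P · Σ Lᵢ/(AᵢEᵢ) = δ_free.
The series flexibility is Σ Lᵢ/(AᵢEᵢ) = 600/(2450×26×10³) + 600/(2225×101×10³) = 1.209×10⁻⁵ mm/N.
So P = 0.5978 / 1.209×10⁻⁵ = 49.45 kN, compressive.
For the cast iron segment, free thermal change = 10.3×10⁻⁶×47×600 = 0.2905 mm and elastic change from P = 49450×600/(2225×101×10³) = 0.132 mm; these oppose, so the net change is 0.158 mm (segment lengthens).

|ΔL| ≈ 0.158 mm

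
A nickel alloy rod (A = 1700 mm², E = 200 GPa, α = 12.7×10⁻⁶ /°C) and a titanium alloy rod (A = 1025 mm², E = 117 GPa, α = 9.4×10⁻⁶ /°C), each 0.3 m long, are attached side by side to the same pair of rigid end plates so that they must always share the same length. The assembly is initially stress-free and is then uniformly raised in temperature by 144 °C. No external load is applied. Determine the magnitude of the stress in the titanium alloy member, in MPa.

σ ≈ 41.1 MPa (tensile)

The nickel alloy has the larger α, so on heating it would change length more than the titanium alloy if both were free. The rigid plates force a common final length, so the nickel alloy is put into compression and the titanium alloy into tension, with equal and opposite forces P (no external load).
Equating the net (thermal + elastic) strains gives |α₁ − α₂|·ΔT = P·[1/(A₁E₁) + 1/(A₂E₂)].
|α₁ − α₂|·ΔT = 3.3×10⁻⁶ × 144 = 0.0004752.
1/(A₁E₁) + 1/(A₂E₂) = 1/(1700×200×10³) + 1/(1025×117×10³) = 1.128×10⁻⁸ N⁻¹.
P = 0.0004752 / 1.128×10⁻⁸ = 42130 N = 42.13 kN.
σ_{titanium alloy} = P/A₂ = 42130/1025 = 41.1 MPa, tensile.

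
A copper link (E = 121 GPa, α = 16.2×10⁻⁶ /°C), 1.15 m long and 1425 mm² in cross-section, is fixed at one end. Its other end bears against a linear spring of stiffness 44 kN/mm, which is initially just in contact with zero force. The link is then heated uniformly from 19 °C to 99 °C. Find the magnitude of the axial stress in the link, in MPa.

Free thermal expansion: δ_free = αΔT L = 16.2×10⁻⁶ × 80 × 1150 = 1.49 mm.
Let P be the compressive force at the spring. The link shortens elastically by PL/(AE) and the spring compresses by P/k; together these equal δ_free.
P [ L/(AE) + 1/k ] = δ_free → P [ 1150/(1425×121×10³) + 1/(44×10³) ] = 1.49.
P = 1.49 / 2.94×10⁻⁵ = 50700 N.
σ = P/A = 50700/1425 = 35.58 MPa.

σ ≈ 35.6 MPa (compressive)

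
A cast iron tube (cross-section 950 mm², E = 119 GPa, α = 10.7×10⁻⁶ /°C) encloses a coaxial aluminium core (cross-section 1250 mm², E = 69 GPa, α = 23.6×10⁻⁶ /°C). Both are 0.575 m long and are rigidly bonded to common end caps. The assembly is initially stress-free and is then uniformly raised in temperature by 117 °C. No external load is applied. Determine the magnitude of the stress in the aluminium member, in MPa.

σ ≈ 59.1 MPa (compressive)

Both members must finish at the same length. With the larger α, the aluminium tends to over-expand; the plates restrain it, putting the aluminium in compression and the cast iron in tension. With no external load the two internal forces are equal and opposite, magnitude P.
Setting the final lengths equal and cancelling L: (α₁ − α₂)ΔT = P/(A₁E₁) + P/(A₂E₂).
|α₁ − α₂|·ΔT = 12.9×10⁻⁶ × 117 = 0.001509.
1/(A₁E₁) + 1/(A₂E₂) = 1/(950×119×10³) + 1/(1250×69×10³) = 2.044×10⁻⁸ N⁻¹.
P = 0.001509 / 2.044×10⁻⁸ = 73840 N = 73.84 kN.
σ_{aluminium} = P/A₂ = 73840/1250 = 59.07 MPa, compressive.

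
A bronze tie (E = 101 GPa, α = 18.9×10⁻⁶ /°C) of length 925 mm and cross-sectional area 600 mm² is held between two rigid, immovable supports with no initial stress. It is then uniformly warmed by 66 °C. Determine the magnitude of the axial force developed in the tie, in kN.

The ends cannot move, so σ = EαΔT = 101×10³ × 18.9×10⁻⁶ × 66 = 126 MPa.
Axial force P = σA = 126 × 600 = 75590 N = 75.59 kN, compressive.

P ≈ 75.6 kN (compressive)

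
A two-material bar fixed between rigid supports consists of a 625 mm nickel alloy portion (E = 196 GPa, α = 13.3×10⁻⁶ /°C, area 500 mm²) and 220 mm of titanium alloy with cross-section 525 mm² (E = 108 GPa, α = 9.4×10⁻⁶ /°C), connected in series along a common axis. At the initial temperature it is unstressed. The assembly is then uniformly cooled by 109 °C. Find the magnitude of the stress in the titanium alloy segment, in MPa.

σ ≈ 210 MPa (tensile)

If the supports were absent, the total length change would be Σ αᵢΔT Lᵢ = 13.3×10⁻⁶×109×625 + 9.4×10⁻⁶×109×220 = 1.131 mm.
The rigid supports impose zero overall length change; the single axial force P common to all segments must satisfy P Σ Lᵢ/(AᵢEᵢ) = δ_free.
The series flexibility is Σ Lᵢ/(AᵢEᵢ) = 625/(500×196×10³) + 220/(525×108×10³) = 1.026×10⁻⁵ mm/N.
So P = 1.131 / 1.026×10⁻⁵ = 110.3 kN, tensile.
σ_{titanium alloy} = P / A = 110300 / 525 = 210.1 MPa.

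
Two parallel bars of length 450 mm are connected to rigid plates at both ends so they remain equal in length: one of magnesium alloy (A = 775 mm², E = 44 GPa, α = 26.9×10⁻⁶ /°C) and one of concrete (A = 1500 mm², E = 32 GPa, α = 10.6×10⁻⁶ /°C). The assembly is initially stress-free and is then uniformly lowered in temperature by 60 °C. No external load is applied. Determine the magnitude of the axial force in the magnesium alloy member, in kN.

Equilibrium of a rigid end plate with no external load gives equal and opposite internal forces ±P in the two members. Since α_{magnesium alloy} > α_{concrete}, cooling drives the magnesium alloy into tension and the concrete into compression.
Compatibility of the two members (thermal + elastic change equal): (α₁ − α₂)ΔT = P·[1/(A₁E₁) + 1/(A₂E₂)].
|α₁ − α₂|·ΔT = 16.3×10⁻⁶ × 60 = 0.000978.
1/(A₁E₁) + 1/(A₂E₂) = 1/(775×44×10³) + 1/(1500×32×10³) = 5.016×10⁻⁸ N⁻¹.
So P = 0.000978 / 5.016×10⁻⁸ = 19.5 kN.

P ≈ 19.5 kN (tensile in the magnesium alloy)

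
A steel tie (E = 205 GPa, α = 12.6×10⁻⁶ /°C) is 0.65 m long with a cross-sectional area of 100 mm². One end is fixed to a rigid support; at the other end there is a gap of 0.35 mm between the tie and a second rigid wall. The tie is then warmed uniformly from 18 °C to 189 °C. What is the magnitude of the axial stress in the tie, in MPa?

σ ≈ 331 MPa (compressive)

Free thermal elongation = αΔT L = 12.6×10⁻⁶ × 171 × 650 = 1.4 mm.
This exceeds the 0.35 mm gap, so the wall pushes back. The portion of expansion that must be recovered elastically is δ_free − gap = 1.4 − 0.35 = 1.05 mm.
Compatibility: PL/(AE) = 1.05 mm, so σ = P/A = E × (1.05/650) = 331.3 MPa.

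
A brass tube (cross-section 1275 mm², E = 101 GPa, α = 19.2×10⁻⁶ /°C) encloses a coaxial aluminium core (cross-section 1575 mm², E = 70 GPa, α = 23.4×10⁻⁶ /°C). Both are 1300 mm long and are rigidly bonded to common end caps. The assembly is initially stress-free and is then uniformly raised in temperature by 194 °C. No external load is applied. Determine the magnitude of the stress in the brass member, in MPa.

Both members must finish at the same length. With the larger α, the aluminium tends to over-expand; the plates restrain it, putting the aluminium in compression and the brass in tension. With no external load the two internal forces are equal and opposite, magnitude P.
Compatibility of the two members (thermal + elastic change equal): (α₁ − α₂)ΔT = P·[1/(A₁E₁) + 1/(A₂E₂)].
|α₁ − α₂|·ΔT = 4.2×10⁻⁶ × 194 = 0.0008148.
1/(A₁E₁) + 1/(A₂E₂) = 1/(1275×101×10³) + 1/(1575×70×10³) = 1.684×10⁻⁸ N⁻¹.
P = 0.0008148 / 1.684×10⁻⁸ = 48400 N = 48.4 kN.
σ_{brass} = P/A₁ = 48400/1275 = 37.96 MPa, tensile.

σ ≈ 38 MPa (tensile)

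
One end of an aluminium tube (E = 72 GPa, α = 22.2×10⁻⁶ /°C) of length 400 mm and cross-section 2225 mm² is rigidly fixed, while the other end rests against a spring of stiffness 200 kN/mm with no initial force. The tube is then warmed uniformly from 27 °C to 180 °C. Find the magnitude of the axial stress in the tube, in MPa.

If the spring were absent the tube would lengthen by αΔT L = 22.2×10⁻⁶ × 153 × 400 = 1.359 mm.
Let P be the compressive force at the spring. The tube shortens elastically by PL/(AE) and the spring compresses by P/k; together these equal δ_free.
So P = δ_free / [L/(AE) + 1/k] = 1.359 / [ 400/(2225×72×10³) + 1/(200×10³) ].
P = 1.359 / 7.497×10⁻⁶ = 181200 N.
σ = P/A = 181200/2225 = 81.45 MPa.

σ ≈ 81.5 MPa (compressive)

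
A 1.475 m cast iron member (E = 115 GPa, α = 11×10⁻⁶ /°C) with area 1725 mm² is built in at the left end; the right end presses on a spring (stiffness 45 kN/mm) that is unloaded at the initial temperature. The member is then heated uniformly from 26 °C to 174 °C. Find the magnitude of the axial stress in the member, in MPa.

σ ≈ 46.9 MPa (compressive)

If the spring were absent the member would lengthen by αΔT L = 11×10⁻⁶ × 148 × 1475 = 2.401 mm.
With a force P in the spring, the elastic change of the member is PL/(AE) and that of the spring is P/k; compatibility requires their sum to equal δ_free.
So P = δ_free / [L/(AE) + 1/k] = 2.401 / [ 1475/(1725×115×10³) + 1/(45×10³) ].
P = 2.401 / 2.966×10⁻⁵ = 80970 N.
σ = P/A = 80970/1725 = 46.94 MPa.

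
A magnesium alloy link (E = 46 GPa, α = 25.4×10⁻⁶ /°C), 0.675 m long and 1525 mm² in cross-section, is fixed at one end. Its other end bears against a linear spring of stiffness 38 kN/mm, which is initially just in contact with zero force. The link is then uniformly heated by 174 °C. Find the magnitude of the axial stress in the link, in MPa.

If the spring were absent the link would lengthen by αΔT L = 25.4×10⁻⁶ × 174 × 675 = 2.983 mm.
Let P be the compressive force at the spring. The link shortens elastically by PL/(AE) and the spring compresses by P/k; together these equal δ_free.
So P = δ_free / [L/(AE) + 1/k] = 2.983 / [ 675/(1525×46×10³) + 1/(38×10³) ].
P = 2.983 / 3.594×10⁻⁵ = 83010 N.
σ = P/A = 83010/1525 = 54.43 MPa.

σ ≈ 54.4 MPa (compressive)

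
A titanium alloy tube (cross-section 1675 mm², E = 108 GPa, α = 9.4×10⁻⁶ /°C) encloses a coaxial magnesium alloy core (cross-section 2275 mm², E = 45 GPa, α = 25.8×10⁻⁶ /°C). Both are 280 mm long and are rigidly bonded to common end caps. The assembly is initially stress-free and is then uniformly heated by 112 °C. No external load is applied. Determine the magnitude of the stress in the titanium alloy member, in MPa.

σ ≈ 71.7 MPa (tensile)

Both members must finish at the same length. With the larger α, the magnesium alloy tends to over-expand; the plates restrain it, putting the magnesium alloy in compression and the titanium alloy in tension. With no external load the two internal forces are equal and opposite, magnitude P.
Equating the net (thermal + elastic) strains gives |α₁ − α₂|·ΔT = P·[1/(A₁E₁) + 1/(A₂E₂)].
|α₁ − α₂|·ΔT = 16.4×10⁻⁶ × 112 = 0.001837.
1/(A₁E₁) + 1/(A₂E₂) = 1/(1675×108×10³) + 1/(2275×45×10³) = 1.53×10⁻⁸ N⁻¹.
So P = 0.001837 / 1.53×10⁻⁸ = 120.1 kN.
σ_{titanium alloy} = P/A₁ = 120100/1675 = 71.69 MPa, tensile.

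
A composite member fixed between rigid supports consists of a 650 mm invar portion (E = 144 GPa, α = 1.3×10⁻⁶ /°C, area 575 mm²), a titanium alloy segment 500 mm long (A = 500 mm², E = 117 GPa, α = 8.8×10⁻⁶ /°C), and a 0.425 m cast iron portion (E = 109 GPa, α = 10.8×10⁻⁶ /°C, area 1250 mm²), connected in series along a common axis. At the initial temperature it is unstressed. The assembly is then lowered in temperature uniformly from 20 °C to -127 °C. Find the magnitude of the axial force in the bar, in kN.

Free thermal contraction of the whole bar: Σ αᵢΔT Lᵢ = 1.3×10⁻⁶×147×650 + 8.8×10⁻⁶×147×500 + 10.8×10⁻⁶×147×425 = 1.446 mm.
The rigid supports impose zero overall length change; the single axial force P common to all segments must satisfy P Σ Lᵢ/(AᵢEᵢ) = δ_free.
Σ Lᵢ/(AᵢEᵢ) = 650/(575×144×10³) + 500/(500×117×10³) + 425/(1250×109×10³) = 1.952×10⁻⁵ mm/N.
P = 1.446 / 1.952×10⁻⁵ = 74080 N = 74.08 kN, tensile.

P ≈ 74.1 kN (tensile)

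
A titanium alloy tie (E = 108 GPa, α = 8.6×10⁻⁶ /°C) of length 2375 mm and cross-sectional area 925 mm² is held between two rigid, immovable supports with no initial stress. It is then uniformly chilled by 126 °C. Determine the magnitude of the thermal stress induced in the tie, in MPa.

The supports are rigid, so the total axial strain is zero. The restrained thermal strain is ε = αΔT = 8.6×10⁻⁶ × 126 = 1083.6×10⁻⁶.
The stress required to suppress this strain is σ = Eε = 108×10³ × 1083.6×10⁻⁶ = 117 MPa, tensile since the tie is trying to contract.

σ ≈ 117 MPa (tensile)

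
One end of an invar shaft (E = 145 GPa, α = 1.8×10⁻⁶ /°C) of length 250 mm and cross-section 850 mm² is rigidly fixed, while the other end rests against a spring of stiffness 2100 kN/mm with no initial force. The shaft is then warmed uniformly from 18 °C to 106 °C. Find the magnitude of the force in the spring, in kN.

Free thermal expansion: δ_free = αΔT L = 1.8×10⁻⁶ × 88 × 250 = 0.0396 mm.
Let P be the compressive force at the spring. The shaft shortens elastically by PL/(AE) and the spring compresses by P/k; together these equal δ_free.
So P = δ_free / [L/(AE) + 1/k] = 0.0396 / [ 250/(850×145×10³) + 1/(2100×10³) ].
P = 0.0396 / 2.505×10⁻⁶ = 15810 N.

P ≈ 15.8 kN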